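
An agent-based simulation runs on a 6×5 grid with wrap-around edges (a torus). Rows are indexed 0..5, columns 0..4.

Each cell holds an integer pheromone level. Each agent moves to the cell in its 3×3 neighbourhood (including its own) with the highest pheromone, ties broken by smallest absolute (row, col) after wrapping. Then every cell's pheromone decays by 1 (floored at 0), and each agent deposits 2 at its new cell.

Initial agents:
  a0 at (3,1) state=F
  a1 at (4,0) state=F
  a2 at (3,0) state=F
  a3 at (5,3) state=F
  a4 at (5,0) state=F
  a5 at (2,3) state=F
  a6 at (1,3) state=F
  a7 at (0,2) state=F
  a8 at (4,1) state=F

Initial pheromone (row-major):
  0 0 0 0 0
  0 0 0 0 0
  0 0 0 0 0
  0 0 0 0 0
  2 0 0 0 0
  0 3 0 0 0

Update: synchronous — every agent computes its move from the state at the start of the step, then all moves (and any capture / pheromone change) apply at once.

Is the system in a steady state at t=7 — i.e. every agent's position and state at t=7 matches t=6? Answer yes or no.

t=1: a0@(4,0) a1@(5,1) a2@(4,0) a3@(0,2) a4@(5,1) a5@(1,2) a6@(0,2) a7@(5,1) a8@(5,1) | pheromone: 0 0 4 0 0 / 0 0 2 0 0 / 0 0 0 0 0 / 0 0 0 0 0 / 5 0 0 0 0 / 0 10 0 0 0
t=2: a0@(5,1) a1@(5,1) a2@(5,1) a3@(5,1) a4@(5,1) a5@(0,2) a6@(5,1) a7@(5,1) a8@(5,1) | pheromone: 0 0 5 0 0 / 0 0 1 0 0 / 0 0 0 0 0 / 0 0 0 0 0 / 4 0 0 0 0 / 0 25 0 0 0
t=3: a0@(5,1) a1@(5,1) a2@(5,1) a3@(5,1) a4@(5,1) a5@(5,1) a6@(5,1) a7@(5,1) a8@(5,1) | pheromone: 0 0 4 0 0 / 0 0 0 0 0 / 0 0 0 0 0 / 0 0 0 0 0 / 3 0 0 0 0 / 0 42 0 0 0
t=4: a0@(5,1) a1@(5,1) a2@(5,1) a3@(5,1) a4@(5,1) a5@(5,1) a6@(5,1) a7@(5,1) a8@(5,1) | pheromone: 0 0 3 0 0 / 0 0 0 0 0 / 0 0 0 0 0 / 0 0 0 0 0 / 2 0 0 0 0 / 0 59 0 0 0
t=5: a0@(5,1) a1@(5,1) a2@(5,1) a3@(5,1) a4@(5,1) a5@(5,1) a6@(5,1) a7@(5,1) a8@(5,1) | pheromone: 0 0 2 0 0 / 0 0 0 0 0 / 0 0 0 0 0 / 0 0 0 0 0 / 1 0 0 0 0 / 0 76 0 0 0
t=6: a0@(5,1) a1@(5,1) a2@(5,1) a3@(5,1) a4@(5,1) a5@(5,1) a6@(5,1) a7@(5,1) a8@(5,1) | pheromone: 0 0 1 0 0 / 0 0 0 0 0 / 0 0 0 0 0 / 0 0 0 0 0 / 0 0 0 0 0 / 0 93 0 0 0
t=7: a0@(5,1) a1@(5,1) a2@(5,1) a3@(5,1) a4@(5,1) a5@(5,1) a6@(5,1) a7@(5,1) a8@(5,1) | pheromone: 0 0 0 0 0 / 0 0 0 0 0 / 0 0 0 0 0 / 0 0 0 0 0 / 0 0 0 0 0 / 0 110 0 0 0

yes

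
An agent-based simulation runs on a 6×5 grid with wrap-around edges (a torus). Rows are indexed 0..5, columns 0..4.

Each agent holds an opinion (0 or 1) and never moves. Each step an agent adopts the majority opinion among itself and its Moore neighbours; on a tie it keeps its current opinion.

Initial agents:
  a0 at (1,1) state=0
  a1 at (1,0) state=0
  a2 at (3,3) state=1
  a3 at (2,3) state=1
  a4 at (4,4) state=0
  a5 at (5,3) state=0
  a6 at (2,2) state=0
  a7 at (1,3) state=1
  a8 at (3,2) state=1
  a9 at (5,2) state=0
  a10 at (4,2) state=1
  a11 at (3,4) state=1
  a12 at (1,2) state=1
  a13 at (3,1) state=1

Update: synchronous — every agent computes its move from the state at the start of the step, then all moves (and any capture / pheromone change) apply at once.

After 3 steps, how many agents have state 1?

t=1: a0@(1,1):0 a1@(1,0):0 a2@(3,3):1 a3@(2,3):1 a4@(4,4):0 a5@(5,3):0 a6@(2,2):1 a7@(1,3):1 a8@(3,2):1 a9@(5,2):0 a10@(4,2):1 a11@(3,4):1 a12@(1,2):1 a13@(3,1):1
t=2: (unchanged — steady state)

9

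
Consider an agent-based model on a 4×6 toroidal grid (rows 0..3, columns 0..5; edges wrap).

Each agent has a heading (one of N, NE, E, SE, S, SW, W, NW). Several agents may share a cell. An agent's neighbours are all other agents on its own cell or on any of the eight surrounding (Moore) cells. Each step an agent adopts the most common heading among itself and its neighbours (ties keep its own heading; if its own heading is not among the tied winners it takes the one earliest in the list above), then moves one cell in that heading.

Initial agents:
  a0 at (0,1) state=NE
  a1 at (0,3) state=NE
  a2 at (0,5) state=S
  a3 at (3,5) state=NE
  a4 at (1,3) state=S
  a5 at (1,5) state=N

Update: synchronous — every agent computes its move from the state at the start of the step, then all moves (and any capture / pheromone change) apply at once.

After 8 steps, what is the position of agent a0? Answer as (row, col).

(0, 3)

t=1: a0@(3,2):NE a1@(3,4):NE a2@(1,5):S a3@(2,0):NE a4@(2,3):S a5@(0,5):N
t=2: a0@(2,3):NE a1@(2,5):NE a2@(2,5):S a3@(1,1):NE a4@(1,4):NE a5@(3,5):N
t=3: a0@(1,4):NE a1@(1,0):NE a2@(1,0):NE a3@(0,2):NE a4@(0,5):NE a5@(2,5):N
t=4: a0@(0,5):NE a1@(0,1):NE a2@(0,1):NE a3@(3,3):NE a4@(3,0):NE a5@(1,0):NE
t=5: a0@(3,0):NE a1@(3,2):NE a2@(3,2):NE a3@(2,4):NE a4@(2,1):NE a5@(0,1):NE
t=6: a0@(2,1):NE a1@(2,3):NE a2@(2,3):NE a3@(1,5):NE a4@(1,2):NE a5@(3,2):NE
t=7: a0@(1,2):NE a1@(1,4):NE a2@(1,4):NE a3@(0,0):NE a4@(0,3):NE a5@(2,3):NE
t=8: a0@(0,3):NE a1@(0,5):NE a2@(0,5):NE a3@(3,1):NE a4@(3,4):NE a5@(1,4):NE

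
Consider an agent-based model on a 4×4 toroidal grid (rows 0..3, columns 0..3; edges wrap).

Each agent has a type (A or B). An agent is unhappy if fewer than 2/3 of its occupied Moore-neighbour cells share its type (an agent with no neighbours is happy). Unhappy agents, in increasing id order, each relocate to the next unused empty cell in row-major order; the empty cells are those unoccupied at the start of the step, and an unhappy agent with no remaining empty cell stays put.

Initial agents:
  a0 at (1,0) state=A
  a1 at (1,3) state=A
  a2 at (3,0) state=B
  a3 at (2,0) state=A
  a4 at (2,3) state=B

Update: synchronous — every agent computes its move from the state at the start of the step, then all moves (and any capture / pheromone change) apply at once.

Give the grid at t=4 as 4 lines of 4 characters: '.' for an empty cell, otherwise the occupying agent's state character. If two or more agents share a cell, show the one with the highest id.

...A
ABA.
B...
....

t=1: a0@(1,0):A a1@(1,3):A a2@(0,0):B a3@(0,1):A a4@(0,2):B
t=2: a0@(1,0):A a1@(0,3):A a2@(1,1):B a3@(1,2):A a4@(2,0):B
t=3: a0@(0,0):A a1@(0,3):A a2@(0,1):B a3@(0,2):A a4@(1,3):B
t=4: a0@(1,0):A a1@(0,3):A a2@(1,1):B a3@(1,2):A a4@(2,0):B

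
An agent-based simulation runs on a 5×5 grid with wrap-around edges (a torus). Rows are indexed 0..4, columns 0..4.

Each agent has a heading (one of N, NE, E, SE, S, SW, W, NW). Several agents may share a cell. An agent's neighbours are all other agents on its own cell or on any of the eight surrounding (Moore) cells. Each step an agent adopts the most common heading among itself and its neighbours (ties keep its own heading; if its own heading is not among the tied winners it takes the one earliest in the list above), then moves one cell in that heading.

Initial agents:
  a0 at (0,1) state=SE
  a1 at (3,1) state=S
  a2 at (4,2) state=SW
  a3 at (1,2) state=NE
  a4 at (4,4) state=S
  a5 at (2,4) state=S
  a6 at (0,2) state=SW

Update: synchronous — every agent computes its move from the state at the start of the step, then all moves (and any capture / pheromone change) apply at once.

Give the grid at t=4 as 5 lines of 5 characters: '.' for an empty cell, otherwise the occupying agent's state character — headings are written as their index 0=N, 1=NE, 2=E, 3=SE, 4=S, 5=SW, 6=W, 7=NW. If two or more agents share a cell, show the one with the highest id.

t=1: a0@(1,0):SW a1@(4,1):S a2@(0,1):SW a3@(0,3):NE a4@(0,4):S a5@(3,4):S a6@(1,1):SW
t=2: a0@(2,4):SW a1@(0,1):S a2@(1,0):SW a3@(4,4):NE a4@(1,4):S a5@(4,4):S a6@(2,0):SW
t=3: a0@(3,3):SW a1@(1,1):S a2@(2,4):SW a3@(3,0):NE a4@(2,3):SW a5@(0,4):S a6@(3,4):SW
t=4: a0@(4,2):SW a1@(2,1):S a2@(3,3):SW a3@(4,4):SW a4@(3,2):SW a5@(1,4):S a6@(4,3):SW

.....
....4
.4...
..55.
..555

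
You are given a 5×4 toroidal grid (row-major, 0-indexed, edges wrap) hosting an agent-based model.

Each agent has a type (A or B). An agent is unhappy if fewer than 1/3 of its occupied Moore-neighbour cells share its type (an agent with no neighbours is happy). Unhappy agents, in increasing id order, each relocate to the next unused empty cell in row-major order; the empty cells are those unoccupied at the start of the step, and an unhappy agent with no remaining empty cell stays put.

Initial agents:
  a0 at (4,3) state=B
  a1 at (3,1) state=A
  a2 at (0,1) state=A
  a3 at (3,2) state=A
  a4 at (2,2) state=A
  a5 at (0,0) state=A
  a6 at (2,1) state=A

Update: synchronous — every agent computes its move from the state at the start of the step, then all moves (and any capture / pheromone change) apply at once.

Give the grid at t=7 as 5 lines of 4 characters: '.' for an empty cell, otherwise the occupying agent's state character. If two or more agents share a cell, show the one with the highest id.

t=1: a0@(0,2):B a1@(3,1):A a2@(0,1):A a3@(3,2):A a4@(2,2):A a5@(0,0):A a6@(2,1):A
t=2: a0@(0,3):B a1@(3,1):A a2@(0,1):A a3@(3,2):A a4@(2,2):A a5@(0,0):A a6@(2,1):A
t=3: a0@(0,2):B a1@(3,1):A a2@(0,1):A a3@(3,2):A a4@(2,2):A a5@(0,0):A a6@(2,1):A
t=4: a0@(0,3):B a1@(3,1):A a2@(0,1):A a3@(3,2):A a4@(2,2):A a5@(0,0):A a6@(2,1):A
t=5: a0@(0,2):B a1@(3,1):A a2@(0,1):A a3@(3,2):A a4@(2,2):A a5@(0,0):A a6@(2,1):A
t=6: a0@(0,3):B a1@(3,1):A a2@(0,1):A a3@(3,2):A a4@(2,2):A a5@(0,0):A a6@(2,1):A
t=7: a0@(0,2):B a1@(3,1):A a2@(0,1):A a3@(3,2):A a4@(2,2):A a5@(0,0):A a6@(2,1):A

AAB.
....
.AA.
.AA.
....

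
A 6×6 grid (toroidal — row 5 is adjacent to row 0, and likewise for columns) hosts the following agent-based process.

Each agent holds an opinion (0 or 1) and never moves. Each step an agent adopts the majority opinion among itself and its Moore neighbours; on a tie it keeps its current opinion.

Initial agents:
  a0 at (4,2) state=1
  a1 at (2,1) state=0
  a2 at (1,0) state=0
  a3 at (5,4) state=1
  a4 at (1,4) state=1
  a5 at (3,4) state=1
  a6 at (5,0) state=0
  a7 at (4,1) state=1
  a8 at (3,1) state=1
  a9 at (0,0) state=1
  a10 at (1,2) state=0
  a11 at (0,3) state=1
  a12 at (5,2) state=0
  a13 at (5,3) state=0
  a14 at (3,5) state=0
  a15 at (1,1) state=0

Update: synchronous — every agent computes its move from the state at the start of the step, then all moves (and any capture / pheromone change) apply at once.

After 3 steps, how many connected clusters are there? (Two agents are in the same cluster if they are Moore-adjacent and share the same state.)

4

t=1: a0@(4,2):1 a1@(2,1):0 a2@(1,0):0 a3@(5,4):1 a4@(1,4):1 a5@(3,4):1 a6@(5,0):1 a7@(4,1):1 a8@(3,1):1 a9@(0,0):0 a10@(1,2):0 a11@(0,3):1 a12@(5,2):1 a13@(5,3):1 a14@(3,5):0 a15@(1,1):0
t=2: (unchanged — steady state)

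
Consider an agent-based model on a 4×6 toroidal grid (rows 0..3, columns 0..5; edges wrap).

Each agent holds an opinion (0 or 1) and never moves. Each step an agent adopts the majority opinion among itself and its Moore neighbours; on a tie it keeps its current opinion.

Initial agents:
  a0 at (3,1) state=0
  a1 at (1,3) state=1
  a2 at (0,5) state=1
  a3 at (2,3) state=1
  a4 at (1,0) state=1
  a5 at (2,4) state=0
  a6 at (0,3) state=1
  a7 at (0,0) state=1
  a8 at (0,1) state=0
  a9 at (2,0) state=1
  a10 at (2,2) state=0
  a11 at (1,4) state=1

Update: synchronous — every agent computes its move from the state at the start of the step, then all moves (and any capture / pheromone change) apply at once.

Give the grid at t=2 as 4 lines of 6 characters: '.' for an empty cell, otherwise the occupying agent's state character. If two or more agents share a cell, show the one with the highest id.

t=1: a0@(3,1):0 a1@(1,3):1 a2@(0,5):1 a3@(2,3):1 a4@(1,0):1 a5@(2,4):1 a6@(0,3):1 a7@(0,0):1 a8@(0,1):0 a9@(2,0):1 a10@(2,2):0 a11@(1,4):1
t=2: (unchanged — steady state)

10.1.1
1..11.
1.011.
.0....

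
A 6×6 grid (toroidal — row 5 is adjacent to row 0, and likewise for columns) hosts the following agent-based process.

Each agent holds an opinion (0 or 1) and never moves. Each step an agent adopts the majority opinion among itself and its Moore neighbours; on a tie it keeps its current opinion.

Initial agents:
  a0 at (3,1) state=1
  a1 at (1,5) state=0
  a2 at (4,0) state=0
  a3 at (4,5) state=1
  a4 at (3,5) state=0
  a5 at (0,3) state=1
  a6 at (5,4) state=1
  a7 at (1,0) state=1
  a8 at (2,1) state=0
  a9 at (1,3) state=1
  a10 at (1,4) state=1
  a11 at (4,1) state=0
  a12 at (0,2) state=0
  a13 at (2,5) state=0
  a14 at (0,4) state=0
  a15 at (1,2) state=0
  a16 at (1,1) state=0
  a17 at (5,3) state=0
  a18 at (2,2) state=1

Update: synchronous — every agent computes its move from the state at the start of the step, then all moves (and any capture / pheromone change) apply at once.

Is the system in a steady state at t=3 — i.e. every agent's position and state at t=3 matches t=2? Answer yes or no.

t=1: a0@(3,1):0 a1@(1,5):0 a2@(4,0):0 a3@(4,5):1 a4@(3,5):0 a5@(0,3):1 a6@(5,4):1 a7@(1,0):0 a8@(2,1):0 a9@(1,3):1 a10@(1,4):1 a11@(4,1):0 a12@(0,2):0 a13@(2,5):0 a14@(0,4):1 a15@(1,2):0 a16@(1,1):0 a17@(5,3):0 a18@(2,2):1
t=2: a0@(3,1):0 a1@(1,5):0 a2@(4,0):0 a3@(4,5):1 a4@(3,5):0 a5@(0,3):1 a6@(5,4):1 a7@(1,0):0 a8@(2,1):0 a9@(1,3):1 a10@(1,4):1 a11@(4,1):0 a12@(0,2):0 a13@(2,5):0 a14@(0,4):1 a15@(1,2):0 a16@(1,1):0 a17@(5,3):1 a18@(2,2):0
t=3: (unchanged — steady state)

yes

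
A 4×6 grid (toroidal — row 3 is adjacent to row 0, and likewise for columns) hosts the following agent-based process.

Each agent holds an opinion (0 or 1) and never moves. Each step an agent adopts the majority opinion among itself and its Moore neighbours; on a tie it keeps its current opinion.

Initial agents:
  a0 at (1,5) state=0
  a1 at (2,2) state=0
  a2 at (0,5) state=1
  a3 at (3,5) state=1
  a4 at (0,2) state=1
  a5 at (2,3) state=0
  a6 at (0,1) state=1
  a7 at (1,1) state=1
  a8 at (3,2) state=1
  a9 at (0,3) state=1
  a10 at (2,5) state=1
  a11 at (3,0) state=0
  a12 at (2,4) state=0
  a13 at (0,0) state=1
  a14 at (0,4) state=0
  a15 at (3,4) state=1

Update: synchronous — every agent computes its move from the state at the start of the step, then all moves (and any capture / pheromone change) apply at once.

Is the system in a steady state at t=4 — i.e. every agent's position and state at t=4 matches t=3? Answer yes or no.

no

t=1: a0@(1,5):0 a1@(2,2):0 a2@(0,5):1 a3@(3,5):1 a4@(0,2):1 a5@(2,3):0 a6@(0,1):1 a7@(1,1):1 a8@(3,2):1 a9@(0,3):1 a10@(2,5):1 a11@(3,0):1 a12@(2,4):0 a13@(0,0):1 a14@(0,4):1 a15@(3,4):1
t=2: a0@(1,5):1 a1@(2,2):0 a2@(0,5):1 a3@(3,5):1 a4@(0,2):1 a5@(2,3):0 a6@(0,1):1 a7@(1,1):1 a8@(3,2):1 a9@(0,3):1 a10@(2,5):1 a11@(3,0):1 a12@(2,4):0 a13@(0,0):1 a14@(0,4):1 a15@(3,4):1
t=3: a0@(1,5):1 a1@(2,2):0 a2@(0,5):1 a3@(3,5):1 a4@(0,2):1 a5@(2,3):0 a6@(0,1):1 a7@(1,1):1 a8@(3,2):1 a9@(0,3):1 a10@(2,5):1 a11@(3,0):1 a12@(2,4):1 a13@(0,0):1 a14@(0,4):1 a15@(3,4):1
t=4: a0@(1,5):1 a1@(2,2):0 a2@(0,5):1 a3@(3,5):1 a4@(0,2):1 a5@(2,3):1 a6@(0,1):1 a7@(1,1):1 a8@(3,2):1 a9@(0,3):1 a10@(2,5):1 a11@(3,0):1 a12@(2,4):1 a13@(0,0):1 a14@(0,4):1 a15@(3,4):1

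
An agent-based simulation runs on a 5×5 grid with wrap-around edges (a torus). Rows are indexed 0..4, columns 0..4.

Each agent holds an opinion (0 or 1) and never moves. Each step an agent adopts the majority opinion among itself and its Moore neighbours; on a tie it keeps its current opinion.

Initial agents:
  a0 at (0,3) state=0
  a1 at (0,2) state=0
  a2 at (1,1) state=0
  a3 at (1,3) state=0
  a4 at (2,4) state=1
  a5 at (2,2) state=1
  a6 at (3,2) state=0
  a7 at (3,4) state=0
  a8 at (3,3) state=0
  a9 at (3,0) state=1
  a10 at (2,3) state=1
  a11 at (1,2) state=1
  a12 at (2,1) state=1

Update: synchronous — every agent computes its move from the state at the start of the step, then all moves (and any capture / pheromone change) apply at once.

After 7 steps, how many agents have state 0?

0

t=1: a0@(0,3):0 a1@(0,2):0 a2@(1,1):1 a3@(1,3):1 a4@(2,4):1 a5@(2,2):1 a6@(3,2):1 a7@(3,4):1 a8@(3,3):0 a9@(3,0):1 a10@(2,3):1 a11@(1,2):1 a12@(2,1):1
t=2: a0@(0,3):0 a1@(0,2):1 a2@(1,1):1 a3@(1,3):1 a4@(2,4):1 a5@(2,2):1 a6@(3,2):1 a7@(3,4):1 a8@(3,3):1 a9@(3,0):1 a10@(2,3):1 a11@(1,2):1 a12@(2,1):1
t=3: a0@(0,3):1 a1@(0,2):1 a2@(1,1):1 a3@(1,3):1 a4@(2,4):1 a5@(2,2):1 a6@(3,2):1 a7@(3,4):1 a8@(3,3):1 a9@(3,0):1 a10@(2,3):1 a11@(1,2):1 a12@(2,1):1
t=4: (unchanged — steady state)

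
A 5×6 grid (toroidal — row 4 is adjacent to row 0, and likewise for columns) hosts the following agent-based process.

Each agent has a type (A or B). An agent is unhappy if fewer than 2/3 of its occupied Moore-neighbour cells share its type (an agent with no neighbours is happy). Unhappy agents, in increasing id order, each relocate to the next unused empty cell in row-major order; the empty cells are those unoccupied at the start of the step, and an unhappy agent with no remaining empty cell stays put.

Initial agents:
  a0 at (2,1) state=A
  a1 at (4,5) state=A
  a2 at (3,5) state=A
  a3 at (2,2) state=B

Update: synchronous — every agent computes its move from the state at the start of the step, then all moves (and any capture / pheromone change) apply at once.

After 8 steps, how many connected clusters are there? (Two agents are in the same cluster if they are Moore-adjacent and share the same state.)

3

t=1: a0@(0,0):A a1@(4,5):A a2@(3,5):A a3@(0,1):B
t=2: a0@(0,2):A a1@(4,5):A a2@(3,5):A a3@(0,3):B
t=3: a0@(0,0):A a1@(4,5):A a2@(3,5):A a3@(0,1):B
t=4: a0@(0,2):A a1@(4,5):A a2@(3,5):A a3@(0,3):B
t=5: a0@(0,0):A a1@(4,5):A a2@(3,5):A a3@(0,1):B
t=6: a0@(0,2):A a1@(4,5):A a2@(3,5):A a3@(0,3):B
t=7: a0@(0,0):A a1@(4,5):A a2@(3,5):A a3@(0,1):B
t=8: a0@(0,2):A a1@(4,5):A a2@(3,5):A a3@(0,3):B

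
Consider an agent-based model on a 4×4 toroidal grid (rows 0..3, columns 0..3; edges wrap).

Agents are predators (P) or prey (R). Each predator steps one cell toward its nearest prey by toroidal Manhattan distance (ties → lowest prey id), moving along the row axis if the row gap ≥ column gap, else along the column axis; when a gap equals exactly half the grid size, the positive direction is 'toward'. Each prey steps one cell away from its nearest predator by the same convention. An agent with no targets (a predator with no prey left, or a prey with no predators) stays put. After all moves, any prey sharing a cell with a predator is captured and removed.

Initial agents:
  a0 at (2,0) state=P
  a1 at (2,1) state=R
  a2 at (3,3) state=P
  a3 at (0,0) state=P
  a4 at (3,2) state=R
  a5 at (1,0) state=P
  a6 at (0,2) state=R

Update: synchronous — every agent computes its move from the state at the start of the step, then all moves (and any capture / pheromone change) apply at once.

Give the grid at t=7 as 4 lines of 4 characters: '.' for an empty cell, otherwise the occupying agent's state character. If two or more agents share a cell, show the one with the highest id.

t=1: a0@(2,1):P a1@(2,2):R a2@(3,2):P a3@(0,1):P a4@(3,1):R a5@(2,0):P a6@(1,2):R
t=2: a0@(2,2):P a1@(2,3):R a2@(2,2):P a3@(3,1):P a4@(0,1):R a5@(2,1):P a6@(0,2):R
t=3: a0@(2,3):P a1@(2,0):R a2@(2,3):P a3@(0,1):P a4@(1,1):R a5@(2,2):P a6@(3,2):R
t=4: a0@(2,0):P a1@(2,1):R a2@(2,0):P a3@(1,1):P a4@(2,1):R a5@(3,2):P a6@(0,2):R
t=5: a0@(2,1):P a1@(2,2):R a2@(2,1):P a3@(2,1):P a4@(2,2):R a5@(0,2):P a6@(1,2):R
t=6: a0@(2,2):P a1@(2,3):R a2@(2,2):P a3@(2,2):P a4@(2,3):R a5@(1,2):P
t=7: a0@(2,3):P a1@(2,0):R a2@(2,3):P a3@(2,3):P a4@(2,0):R a5@(2,2):P

....
....
R.PP
....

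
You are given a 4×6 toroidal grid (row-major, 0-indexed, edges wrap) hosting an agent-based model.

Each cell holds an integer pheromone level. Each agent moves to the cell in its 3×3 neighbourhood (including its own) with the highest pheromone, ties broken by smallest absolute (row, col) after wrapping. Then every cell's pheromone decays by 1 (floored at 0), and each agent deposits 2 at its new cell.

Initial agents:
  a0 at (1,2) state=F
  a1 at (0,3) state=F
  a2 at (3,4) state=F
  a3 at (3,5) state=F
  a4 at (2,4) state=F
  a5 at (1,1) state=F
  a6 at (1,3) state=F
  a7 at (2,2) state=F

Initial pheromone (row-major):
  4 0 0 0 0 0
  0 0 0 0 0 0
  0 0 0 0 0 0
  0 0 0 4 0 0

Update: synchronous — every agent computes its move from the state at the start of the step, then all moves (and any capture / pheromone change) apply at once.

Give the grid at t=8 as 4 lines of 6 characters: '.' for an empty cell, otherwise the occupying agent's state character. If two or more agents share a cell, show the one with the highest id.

t=1: a0@(0,1) a1@(3,3) a2@(3,3) a3@(0,0) a4@(3,3) a5@(0,0) a6@(0,2) a7@(3,3) | pheromone: 7 2 2 0 0 0 / 0 0 0 0 0 0 / 0 0 0 0 0 0 / 0 0 0 11 0 0
t=2: a0@(0,0) a1@(3,3) a2@(3,3) a3@(0,0) a4@(3,3) a5@(0,0) a6@(3,3) a7@(3,3) | pheromone: 12 1 1 0 0 0 / 0 0 0 0 0 0 / 0 0 0 0 0 0 / 0 0 0 20 0 0
t=3: a0@(0,0) a1@(3,3) a2@(3,3) a3@(0,0) a4@(3,3) a5@(0,0) a6@(3,3) a7@(3,3) | pheromone: 17 0 0 0 0 0 / 0 0 0 0 0 0 / 0 0 0 0 0 0 / 0 0 0 29 0 0
t=4: a0@(0,0) a1@(3,3) a2@(3,3) a3@(0,0) a4@(3,3) a5@(0,0) a6@(3,3) a7@(3,3) | pheromone: 22 0 0 0 0 0 / 0 0 0 0 0 0 / 0 0 0 0 0 0 / 0 0 0 38 0 0
t=5: a0@(0,0) a1@(3,3) a2@(3,3) a3@(0,0) a4@(3,3) a5@(0,0) a6@(3,3) a7@(3,3) | pheromone: 27 0 0 0 0 0 / 0 0 0 0 0 0 / 0 0 0 0 0 0 / 0 0 0 47 0 0
t=6: a0@(0,0) a1@(3,3) a2@(3,3) a3@(0,0) a4@(3,3) a5@(0,0) a6@(3,3) a7@(3,3) | pheromone: 32 0 0 0 0 0 / 0 0 0 0 0 0 / 0 0 0 0 0 0 / 0 0 0 56 0 0
t=7: a0@(0,0) a1@(3,3) a2@(3,3) a3@(0,0) a4@(3,3) a5@(0,0) a6@(3,3) a7@(3,3) | pheromone: 37 0 0 0 0 0 / 0 0 0 0 0 0 / 0 0 0 0 0 0 / 0 0 0 65 0 0
t=8: a0@(0,0) a1@(3,3) a2@(3,3) a3@(0,0) a4@(3,3) a5@(0,0) a6@(3,3) a7@(3,3) | pheromone: 42 0 0 0 0 0 / 0 0 0 0 0 0 / 0 0 0 0 0 0 / 0 0 0 74 0 0

F.....
......
......
...F..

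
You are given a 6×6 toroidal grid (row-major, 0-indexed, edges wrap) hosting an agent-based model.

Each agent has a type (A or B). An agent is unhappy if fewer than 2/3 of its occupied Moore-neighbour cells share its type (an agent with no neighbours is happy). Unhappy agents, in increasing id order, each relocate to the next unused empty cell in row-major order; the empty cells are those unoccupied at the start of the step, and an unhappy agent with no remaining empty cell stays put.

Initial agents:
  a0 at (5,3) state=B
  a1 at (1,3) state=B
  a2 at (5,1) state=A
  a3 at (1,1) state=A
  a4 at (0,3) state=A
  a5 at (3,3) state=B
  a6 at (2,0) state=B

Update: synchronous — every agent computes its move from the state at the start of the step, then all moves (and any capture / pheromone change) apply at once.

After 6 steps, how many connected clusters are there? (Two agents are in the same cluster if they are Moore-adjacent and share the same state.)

t=1: a0@(0,0):B a1@(0,1):B a2@(5,1):A a3@(0,2):A a4@(0,4):A a5@(3,3):B a6@(0,5):B
t=2: a0@(0,0):B a1@(0,3):B a2@(1,0):A a3@(1,1):A a4@(1,2):A a5@(3,3):B a6@(1,3):B
t=3: a0@(0,1):B a1@(0,2):B a2@(0,4):A a3@(1,1):A a4@(0,5):A a5@(3,3):B a6@(1,4):B
t=4: a0@(0,0):B a1@(0,3):B a2@(1,0):A a3@(1,2):A a4@(1,3):A a5@(3,3):B a6@(1,5):B
t=5: a0@(0,1):B a1@(0,2):B a2@(0,4):A a3@(0,5):A a4@(1,1):A a5@(3,3):B a6@(1,4):B
t=6: a0@(0,0):B a1@(0,3):B a2@(1,0):A a3@(1,2):A a4@(1,3):A a5@(3,3):B a6@(1,5):B

5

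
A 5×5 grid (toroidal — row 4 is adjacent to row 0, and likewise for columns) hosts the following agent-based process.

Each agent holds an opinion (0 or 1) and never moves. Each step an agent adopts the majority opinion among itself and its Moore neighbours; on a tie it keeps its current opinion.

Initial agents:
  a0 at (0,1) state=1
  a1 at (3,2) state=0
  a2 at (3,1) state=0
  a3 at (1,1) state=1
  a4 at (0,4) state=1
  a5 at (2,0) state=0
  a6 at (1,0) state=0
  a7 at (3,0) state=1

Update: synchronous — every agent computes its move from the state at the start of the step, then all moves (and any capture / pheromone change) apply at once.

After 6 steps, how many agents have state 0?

4

t=1: a0@(0,1):1 a1@(3,2):0 a2@(3,1):0 a3@(1,1):1 a4@(0,4):1 a5@(2,0):0 a6@(1,0):1 a7@(3,0):0
t=2: (unchanged — steady state)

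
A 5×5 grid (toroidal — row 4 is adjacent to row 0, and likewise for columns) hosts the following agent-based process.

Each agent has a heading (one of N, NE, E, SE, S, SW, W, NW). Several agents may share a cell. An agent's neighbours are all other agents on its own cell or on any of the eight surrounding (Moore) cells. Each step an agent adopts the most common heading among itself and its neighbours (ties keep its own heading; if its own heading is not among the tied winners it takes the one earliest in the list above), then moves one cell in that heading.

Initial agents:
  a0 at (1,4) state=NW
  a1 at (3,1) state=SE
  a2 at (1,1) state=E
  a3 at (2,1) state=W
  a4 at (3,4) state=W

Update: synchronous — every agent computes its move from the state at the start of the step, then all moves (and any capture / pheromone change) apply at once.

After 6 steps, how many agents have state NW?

t=1: a0@(0,3):NW a1@(4,2):SE a2@(1,2):E a3@(2,0):W a4@(3,3):W
t=2: a0@(4,2):NW a1@(0,3):SE a2@(1,3):E a3@(2,4):W a4@(3,2):W
t=3: a0@(3,1):NW a1@(1,4):SE a2@(1,4):E a3@(2,3):W a4@(3,1):W
t=4: a0@(2,0):NW a1@(2,0):SE a2@(1,0):E a3@(2,2):W a4@(3,0):W
t=5: a0@(1,4):NW a1@(3,1):SE a2@(1,1):E a3@(2,1):W a4@(3,4):W
t=6: a0@(0,3):NW a1@(4,2):SE a2@(1,2):E a3@(2,0):W a4@(3,3):W

1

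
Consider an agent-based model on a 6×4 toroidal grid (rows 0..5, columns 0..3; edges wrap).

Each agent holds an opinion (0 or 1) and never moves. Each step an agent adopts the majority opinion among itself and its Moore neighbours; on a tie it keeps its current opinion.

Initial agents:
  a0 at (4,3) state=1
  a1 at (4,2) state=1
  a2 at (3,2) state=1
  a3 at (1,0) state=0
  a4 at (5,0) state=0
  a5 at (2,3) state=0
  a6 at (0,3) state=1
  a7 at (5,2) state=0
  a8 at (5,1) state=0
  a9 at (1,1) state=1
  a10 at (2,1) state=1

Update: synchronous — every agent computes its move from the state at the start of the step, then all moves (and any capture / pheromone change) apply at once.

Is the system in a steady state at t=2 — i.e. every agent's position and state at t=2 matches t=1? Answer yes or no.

t=1: a0@(4,3):1 a1@(4,2):1 a2@(3,2):1 a3@(1,0):1 a4@(5,0):0 a5@(2,3):0 a6@(0,3):0 a7@(5,2):1 a8@(5,1):0 a9@(1,1):1 a10@(2,1):1
t=2: a0@(4,3):1 a1@(4,2):1 a2@(3,2):1 a3@(1,0):1 a4@(5,0):0 a5@(2,3):1 a6@(0,3):0 a7@(5,2):1 a8@(5,1):0 a9@(1,1):1 a10@(2,1):1

no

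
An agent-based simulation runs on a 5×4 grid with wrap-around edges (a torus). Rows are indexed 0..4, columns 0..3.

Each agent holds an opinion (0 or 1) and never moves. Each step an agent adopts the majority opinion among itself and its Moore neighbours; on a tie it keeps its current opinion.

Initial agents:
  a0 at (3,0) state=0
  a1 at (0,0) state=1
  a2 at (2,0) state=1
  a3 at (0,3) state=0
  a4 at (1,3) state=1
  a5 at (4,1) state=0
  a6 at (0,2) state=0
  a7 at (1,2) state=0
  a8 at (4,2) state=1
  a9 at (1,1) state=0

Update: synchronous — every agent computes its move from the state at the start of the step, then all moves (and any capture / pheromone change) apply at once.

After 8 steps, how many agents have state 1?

t=1: a0@(3,0):0 a1@(0,0):0 a2@(2,0):1 a3@(0,3):0 a4@(1,3):1 a5@(4,1):0 a6@(0,2):0 a7@(1,2):0 a8@(4,2):0 a9@(1,1):0
t=2: a0@(3,0):0 a1@(0,0):0 a2@(2,0):1 a3@(0,3):0 a4@(1,3):0 a5@(4,1):0 a6@(0,2):0 a7@(1,2):0 a8@(4,2):0 a9@(1,1):0
t=3: a0@(3,0):0 a1@(0,0):0 a2@(2,0):0 a3@(0,3):0 a4@(1,3):0 a5@(4,1):0 a6@(0,2):0 a7@(1,2):0 a8@(4,2):0 a9@(1,1):0
t=4: (unchanged — steady state)

0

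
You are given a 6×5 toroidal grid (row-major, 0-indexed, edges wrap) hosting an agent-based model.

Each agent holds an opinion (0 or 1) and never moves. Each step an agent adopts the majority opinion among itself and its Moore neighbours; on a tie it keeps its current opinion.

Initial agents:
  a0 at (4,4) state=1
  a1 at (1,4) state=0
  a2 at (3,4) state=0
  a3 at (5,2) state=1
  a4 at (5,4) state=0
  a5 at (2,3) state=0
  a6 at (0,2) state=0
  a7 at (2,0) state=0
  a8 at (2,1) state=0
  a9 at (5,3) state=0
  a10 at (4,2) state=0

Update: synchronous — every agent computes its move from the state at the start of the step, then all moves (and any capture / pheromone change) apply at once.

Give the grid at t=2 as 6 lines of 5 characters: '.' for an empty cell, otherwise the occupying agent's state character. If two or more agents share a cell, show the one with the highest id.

..0..
....0
00.0.
....0
..0.0
..000

t=1: a0@(4,4):0 a1@(1,4):0 a2@(3,4):0 a3@(5,2):0 a4@(5,4):0 a5@(2,3):0 a6@(0,2):0 a7@(2,0):0 a8@(2,1):0 a9@(5,3):0 a10@(4,2):0
t=2: (unchanged — steady state)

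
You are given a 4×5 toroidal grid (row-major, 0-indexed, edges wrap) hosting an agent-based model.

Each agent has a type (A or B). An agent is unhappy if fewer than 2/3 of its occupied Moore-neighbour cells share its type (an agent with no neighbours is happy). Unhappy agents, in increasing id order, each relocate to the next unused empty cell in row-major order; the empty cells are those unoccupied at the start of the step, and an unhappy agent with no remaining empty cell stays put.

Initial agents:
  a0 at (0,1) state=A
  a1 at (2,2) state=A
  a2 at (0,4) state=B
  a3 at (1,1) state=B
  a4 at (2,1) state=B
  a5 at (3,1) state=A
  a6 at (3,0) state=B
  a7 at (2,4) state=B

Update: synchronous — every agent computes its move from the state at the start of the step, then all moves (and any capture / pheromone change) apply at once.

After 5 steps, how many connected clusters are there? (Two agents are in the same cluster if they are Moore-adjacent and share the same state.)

4

t=1: a0@(0,0):A a1@(0,2):A a2@(0,4):B a3@(0,3):B a4@(1,0):B a5@(1,2):A a6@(1,3):B a7@(2,4):B
t=2: a0@(0,1):A a1@(1,1):A a2@(0,4):B a3@(1,4):B a4@(1,0):B a5@(2,0):A a6@(2,1):B a7@(2,4):B
t=3: a0@(0,0):A a1@(0,2):A a2@(0,4):B a3@(1,4):B a4@(0,3):B a5@(1,2):A a6@(1,3):B a7@(2,4):B
t=4: a0@(0,1):A a1@(1,0):A a2@(0,4):B a3@(1,4):B a4@(1,1):B a5@(2,0):A a6@(1,3):B a7@(2,4):B
t=5: a0@(0,0):A a1@(0,2):A a2@(0,4):B a3@(0,3):B a4@(1,2):B a5@(2,1):A a6@(1,3):B a7@(2,2):B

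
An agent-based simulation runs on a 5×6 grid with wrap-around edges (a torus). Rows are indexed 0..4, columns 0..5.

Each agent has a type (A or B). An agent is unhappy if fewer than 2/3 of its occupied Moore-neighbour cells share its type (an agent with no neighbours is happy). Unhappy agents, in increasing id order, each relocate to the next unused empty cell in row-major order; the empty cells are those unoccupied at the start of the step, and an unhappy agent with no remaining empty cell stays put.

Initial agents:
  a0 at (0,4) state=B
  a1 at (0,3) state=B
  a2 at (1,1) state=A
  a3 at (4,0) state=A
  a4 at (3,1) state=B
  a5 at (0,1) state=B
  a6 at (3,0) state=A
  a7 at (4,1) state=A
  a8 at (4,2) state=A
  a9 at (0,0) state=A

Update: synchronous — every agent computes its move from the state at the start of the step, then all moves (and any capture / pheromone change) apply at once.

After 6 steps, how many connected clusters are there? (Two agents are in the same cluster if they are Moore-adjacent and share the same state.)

4

t=1: a0@(0,4):B a1@(0,2):B a2@(0,5):A a3@(1,0):A a4@(1,2):B a5@(1,3):B a6@(3,0):A a7@(4,1):A a8@(1,4):A a9@(0,0):A
t=2: a0@(0,1):B a1@(0,2):B a2@(0,5):A a3@(1,0):A a4@(1,2):B a5@(1,3):B a6@(3,0):A a7@(4,1):A a8@(0,3):A a9@(0,0):A
t=3: a0@(0,4):B a1@(1,1):B a2@(0,5):A a3@(1,0):A a4@(1,2):B a5@(1,3):B a6@(3,0):A a7@(1,4):A a8@(1,5):A a9@(0,0):A
t=4: a0@(0,1):B a1@(0,2):B a2@(0,5):A a3@(1,0):A a4@(1,2):B a5@(1,3):B a6@(3,0):A a7@(0,3):A a8@(1,5):A a9@(0,0):A
t=5: a0@(0,4):B a1@(0,2):B a2@(0,5):A a3@(1,0):A a4@(1,2):B a5@(1,3):B a6@(3,0):A a7@(1,1):A a8@(1,5):A a9@(0,0):A
t=6: a0@(0,1):B a1@(0,2):B a2@(0,5):A a3@(1,0):A a4@(1,2):B a5@(1,3):B a6@(3,0):A a7@(0,3):A a8@(1,5):A a9@(0,0):A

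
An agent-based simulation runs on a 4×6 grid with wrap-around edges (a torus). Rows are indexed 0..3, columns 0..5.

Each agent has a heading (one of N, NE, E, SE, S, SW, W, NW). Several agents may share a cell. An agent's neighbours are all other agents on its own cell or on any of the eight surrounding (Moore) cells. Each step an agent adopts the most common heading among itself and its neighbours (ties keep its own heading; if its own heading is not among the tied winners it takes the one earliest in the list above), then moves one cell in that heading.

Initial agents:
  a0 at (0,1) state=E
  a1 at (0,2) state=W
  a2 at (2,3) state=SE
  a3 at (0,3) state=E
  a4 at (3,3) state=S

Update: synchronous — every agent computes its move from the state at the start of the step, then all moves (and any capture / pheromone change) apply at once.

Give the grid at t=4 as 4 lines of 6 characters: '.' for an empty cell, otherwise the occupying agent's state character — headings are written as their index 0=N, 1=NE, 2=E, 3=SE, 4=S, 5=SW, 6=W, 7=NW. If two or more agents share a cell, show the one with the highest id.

22...2
......
......
.2....

t=1: a0@(0,2):E a1@(0,3):E a2@(3,4):SE a3@(0,4):E a4@(0,3):S
t=2: a0@(0,3):E a1@(0,4):E a2@(3,5):E a3@(0,5):E a4@(0,4):E
t=3: a0@(0,4):E a1@(0,5):E a2@(3,0):E a3@(0,0):E a4@(0,5):E
t=4: a0@(0,5):E a1@(0,0):E a2@(3,1):E a3@(0,1):E a4@(0,0):E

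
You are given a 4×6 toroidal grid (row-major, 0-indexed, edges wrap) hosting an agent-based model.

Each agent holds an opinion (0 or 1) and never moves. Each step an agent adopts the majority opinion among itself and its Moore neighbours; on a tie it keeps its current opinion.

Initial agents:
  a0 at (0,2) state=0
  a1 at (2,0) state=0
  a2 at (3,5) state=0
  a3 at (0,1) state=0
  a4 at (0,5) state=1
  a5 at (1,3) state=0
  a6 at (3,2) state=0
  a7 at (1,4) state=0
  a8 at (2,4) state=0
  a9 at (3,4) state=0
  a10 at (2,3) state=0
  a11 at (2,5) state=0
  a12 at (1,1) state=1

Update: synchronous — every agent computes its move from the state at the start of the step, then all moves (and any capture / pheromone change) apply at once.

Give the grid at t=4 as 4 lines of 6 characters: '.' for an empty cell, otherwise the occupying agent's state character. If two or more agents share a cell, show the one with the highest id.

t=1: a0@(0,2):0 a1@(2,0):0 a2@(3,5):0 a3@(0,1):0 a4@(0,5):0 a5@(1,3):0 a6@(3,2):0 a7@(1,4):0 a8@(2,4):0 a9@(3,4):0 a10@(2,3):0 a11@(2,5):0 a12@(1,1):0
t=2: (unchanged — steady state)

.00..0
.0.00.
0..000
..0.00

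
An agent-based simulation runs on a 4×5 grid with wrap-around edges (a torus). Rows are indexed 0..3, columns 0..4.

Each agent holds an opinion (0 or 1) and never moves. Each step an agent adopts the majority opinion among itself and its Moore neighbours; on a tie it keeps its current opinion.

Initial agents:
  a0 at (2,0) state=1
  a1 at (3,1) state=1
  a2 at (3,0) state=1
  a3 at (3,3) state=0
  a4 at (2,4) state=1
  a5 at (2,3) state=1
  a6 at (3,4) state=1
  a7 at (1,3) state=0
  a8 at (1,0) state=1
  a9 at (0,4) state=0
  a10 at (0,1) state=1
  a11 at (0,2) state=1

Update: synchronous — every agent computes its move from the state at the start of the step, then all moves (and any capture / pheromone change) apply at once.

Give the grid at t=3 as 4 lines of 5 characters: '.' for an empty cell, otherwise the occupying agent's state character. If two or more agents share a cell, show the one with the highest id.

t=1: a0@(2,0):1 a1@(3,1):1 a2@(3,0):1 a3@(3,3):1 a4@(2,4):1 a5@(2,3):1 a6@(3,4):1 a7@(1,3):1 a8@(1,0):1 a9@(0,4):0 a10@(0,1):1 a11@(0,2):1
t=2: a0@(2,0):1 a1@(3,1):1 a2@(3,0):1 a3@(3,3):1 a4@(2,4):1 a5@(2,3):1 a6@(3,4):1 a7@(1,3):1 a8@(1,0):1 a9@(0,4):1 a10@(0,1):1 a11@(0,2):1
t=3: (unchanged — steady state)

.11.1
1..1.
1..11
11.11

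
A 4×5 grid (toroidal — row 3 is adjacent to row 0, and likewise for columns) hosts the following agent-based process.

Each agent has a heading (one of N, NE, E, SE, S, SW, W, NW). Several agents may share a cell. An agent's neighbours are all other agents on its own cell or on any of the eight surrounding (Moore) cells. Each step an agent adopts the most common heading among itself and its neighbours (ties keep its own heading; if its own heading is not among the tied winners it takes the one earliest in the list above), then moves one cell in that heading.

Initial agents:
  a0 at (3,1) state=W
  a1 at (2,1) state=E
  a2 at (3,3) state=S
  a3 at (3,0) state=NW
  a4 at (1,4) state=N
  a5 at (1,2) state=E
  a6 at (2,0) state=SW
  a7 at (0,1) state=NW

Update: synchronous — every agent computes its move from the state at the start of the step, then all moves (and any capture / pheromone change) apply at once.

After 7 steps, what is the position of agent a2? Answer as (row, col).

(0, 3)

t=1: a0@(2,0):NW a1@(2,2):E a2@(0,3):S a3@(2,4):NW a4@(0,4):N a5@(1,3):E a6@(3,4):SW a7@(3,0):NW
t=2: a0@(1,4):NW a1@(2,3):E a2@(1,3):S a3@(1,3):NW a4@(3,4):N a5@(1,4):E a6@(2,3):NW a7@(2,4):NW
t=3: a0@(0,3):NW a1@(1,2):NW a2@(0,2):NW a3@(0,2):NW a4@(2,3):NW a5@(0,3):NW a6@(1,2):NW a7@(1,3):NW
t=4: a0@(3,2):NW a1@(0,1):NW a2@(3,1):NW a3@(3,1):NW a4@(1,2):NW a5@(3,2):NW a6@(0,1):NW a7@(0,2):NW
t=5: a0@(2,1):NW a1@(3,0):NW a2@(2,0):NW a3@(2,0):NW a4@(0,1):NW a5@(2,1):NW a6@(3,0):NW a7@(3,1):NW
t=6: a0@(1,0):NW a1@(2,4):NW a2@(1,4):NW a3@(1,4):NW a4@(3,0):NW a5@(1,0):NW a6@(2,4):NW a7@(2,0):NW
t=7: a0@(0,4):NW a1@(1,3):NW a2@(0,3):NW a3@(0,3):NW a4@(2,4):NW a5@(0,4):NW a6@(1,3):NW a7@(1,4):NW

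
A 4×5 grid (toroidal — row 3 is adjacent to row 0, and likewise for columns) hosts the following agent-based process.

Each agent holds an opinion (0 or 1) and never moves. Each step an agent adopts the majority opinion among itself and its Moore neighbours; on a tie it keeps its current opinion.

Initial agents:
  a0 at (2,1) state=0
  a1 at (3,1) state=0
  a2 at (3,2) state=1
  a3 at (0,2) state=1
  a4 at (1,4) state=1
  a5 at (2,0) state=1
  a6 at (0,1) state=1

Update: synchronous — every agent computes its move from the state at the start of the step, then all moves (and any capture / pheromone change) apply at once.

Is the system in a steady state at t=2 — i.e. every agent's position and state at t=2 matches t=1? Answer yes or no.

no

t=1: a0@(2,1):0 a1@(3,1):1 a2@(3,2):1 a3@(0,2):1 a4@(1,4):1 a5@(2,0):1 a6@(0,1):1
t=2: a0@(2,1):1 a1@(3,1):1 a2@(3,2):1 a3@(0,2):1 a4@(1,4):1 a5@(2,0):1 a6@(0,1):1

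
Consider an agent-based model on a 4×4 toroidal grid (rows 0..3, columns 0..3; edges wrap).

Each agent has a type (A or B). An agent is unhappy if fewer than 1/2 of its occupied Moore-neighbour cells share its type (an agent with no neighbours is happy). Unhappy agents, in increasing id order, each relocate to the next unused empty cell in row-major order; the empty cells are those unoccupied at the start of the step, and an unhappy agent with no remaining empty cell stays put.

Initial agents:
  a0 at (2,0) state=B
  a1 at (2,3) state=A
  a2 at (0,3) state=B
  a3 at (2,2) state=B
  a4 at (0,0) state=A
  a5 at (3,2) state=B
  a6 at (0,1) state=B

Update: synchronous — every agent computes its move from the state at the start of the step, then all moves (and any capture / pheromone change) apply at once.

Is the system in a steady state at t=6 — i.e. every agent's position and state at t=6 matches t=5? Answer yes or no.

no

t=1: a0@(0,2):B a1@(1,0):A a2@(0,3):B a3@(2,2):B a4@(1,1):A a5@(3,2):B a6@(0,1):B
t=2: a0@(0,2):B a1@(0,0):A a2@(0,3):B a3@(2,2):B a4@(1,2):A a5@(3,2):B a6@(0,1):B
t=3: a0@(0,2):B a1@(1,0):A a2@(0,3):B a3@(2,2):B a4@(1,1):A a5@(3,2):B a6@(0,1):B
t=4: a0@(0,2):B a1@(0,0):A a2@(0,3):B a3@(2,2):B a4@(1,2):A a5@(3,2):B a6@(0,1):B
t=5: a0@(0,2):B a1@(1,0):A a2@(0,3):B a3@(2,2):B a4@(1,1):A a5@(3,2):B a6@(0,1):B
t=6: a0@(0,2):B a1@(0,0):A a2@(0,3):B a3@(2,2):B a4@(1,2):A a5@(3,2):B a6@(0,1):B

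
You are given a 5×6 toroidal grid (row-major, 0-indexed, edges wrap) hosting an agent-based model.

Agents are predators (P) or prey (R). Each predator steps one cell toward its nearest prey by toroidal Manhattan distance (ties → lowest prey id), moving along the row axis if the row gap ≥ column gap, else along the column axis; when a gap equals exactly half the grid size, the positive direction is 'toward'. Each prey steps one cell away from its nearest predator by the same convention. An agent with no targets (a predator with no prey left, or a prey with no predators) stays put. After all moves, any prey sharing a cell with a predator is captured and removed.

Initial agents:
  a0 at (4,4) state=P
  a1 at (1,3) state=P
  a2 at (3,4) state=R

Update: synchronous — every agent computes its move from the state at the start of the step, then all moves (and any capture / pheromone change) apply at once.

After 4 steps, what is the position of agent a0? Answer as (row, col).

(0, 4)

t=1: a0@(3,4):P a1@(2,3):P a2@(2,4):R
t=2: a0@(2,4):P a1@(2,4):P a2@(1,4):R
t=3: a0@(1,4):P a1@(1,4):P a2@(0,4):R
t=4: a0@(0,4):P a1@(0,4):P a2@(4,4):R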